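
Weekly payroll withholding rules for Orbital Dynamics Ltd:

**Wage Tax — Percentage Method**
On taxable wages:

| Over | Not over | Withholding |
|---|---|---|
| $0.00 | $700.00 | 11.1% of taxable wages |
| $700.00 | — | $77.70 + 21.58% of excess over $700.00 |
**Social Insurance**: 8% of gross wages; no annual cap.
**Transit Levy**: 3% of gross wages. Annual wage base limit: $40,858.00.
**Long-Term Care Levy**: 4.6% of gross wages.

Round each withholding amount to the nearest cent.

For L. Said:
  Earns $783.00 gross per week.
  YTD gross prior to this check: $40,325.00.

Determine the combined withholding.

$210.26

Wage Tax: taxable = $783.00
  $77.70 + 21.58% × ($783.00 − $700.00) = $77.70 + 21.58% × $83.00 = $95.61
Social Insurance: 8% × $783.00 = $62.64
Transit Levy: cap $40,858.00 − YTD $40,325.00 = $533.00 subject; 3% × $533.00 = $15.99
Long-Term Care Levy: 4.6% × $783.00 = $36.02
Total: $95.61 + $62.64 + $15.99 + $36.02 = $210.26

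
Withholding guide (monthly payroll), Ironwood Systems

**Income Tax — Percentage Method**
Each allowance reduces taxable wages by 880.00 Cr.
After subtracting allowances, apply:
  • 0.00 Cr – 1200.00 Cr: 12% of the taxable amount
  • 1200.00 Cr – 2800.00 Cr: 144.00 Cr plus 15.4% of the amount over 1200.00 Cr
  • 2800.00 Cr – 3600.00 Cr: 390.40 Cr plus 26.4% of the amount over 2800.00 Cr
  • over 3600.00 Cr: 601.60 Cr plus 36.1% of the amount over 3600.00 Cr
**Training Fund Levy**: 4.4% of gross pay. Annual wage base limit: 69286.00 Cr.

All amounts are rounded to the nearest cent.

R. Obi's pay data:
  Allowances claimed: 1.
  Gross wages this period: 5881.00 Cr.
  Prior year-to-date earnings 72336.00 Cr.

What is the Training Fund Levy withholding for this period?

0.00 Cr

Training Fund Levy: YTD 72336.00 Cr ≥ cap 69286.00 Cr → 0.00 Cr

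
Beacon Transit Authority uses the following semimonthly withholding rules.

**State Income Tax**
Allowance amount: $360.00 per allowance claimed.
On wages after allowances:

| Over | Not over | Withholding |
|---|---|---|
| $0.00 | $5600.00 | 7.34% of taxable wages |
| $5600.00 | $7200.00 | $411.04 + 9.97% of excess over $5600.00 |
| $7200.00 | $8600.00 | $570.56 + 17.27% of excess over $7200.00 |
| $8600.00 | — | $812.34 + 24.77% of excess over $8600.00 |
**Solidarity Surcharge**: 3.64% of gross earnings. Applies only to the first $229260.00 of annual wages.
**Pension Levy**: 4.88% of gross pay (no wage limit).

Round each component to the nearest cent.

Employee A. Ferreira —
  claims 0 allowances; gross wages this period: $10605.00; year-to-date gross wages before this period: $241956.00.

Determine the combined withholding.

$1826.50

State Income Tax: taxable = $10605.00
  $812.34 + 24.77% × ($10605.00 − $8600.00) = $812.34 + 24.77% × $2005.00 = $1308.98
Solidarity Surcharge: YTD $241956.00 ≥ cap $229260.00 → $0.00
Pension Levy: 4.88% × $10605.00 = $517.52
Total: $1308.98 + $0.00 + $517.52 = $1826.50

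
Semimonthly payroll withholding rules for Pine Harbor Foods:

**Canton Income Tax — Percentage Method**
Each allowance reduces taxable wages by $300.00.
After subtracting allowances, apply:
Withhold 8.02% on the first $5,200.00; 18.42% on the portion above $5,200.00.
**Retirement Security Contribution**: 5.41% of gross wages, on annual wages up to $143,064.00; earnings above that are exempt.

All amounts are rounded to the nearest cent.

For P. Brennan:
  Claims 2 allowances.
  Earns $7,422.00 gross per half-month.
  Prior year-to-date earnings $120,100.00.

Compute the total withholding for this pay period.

Canton Income Tax: taxable = $7,422.00 − 2×$300.00 = $6,822.00
  $417.04 + 18.42% × ($6,822.00 − $5,200.00) = $417.04 + 18.42% × $1,622.00 = $715.81
Retirement Security Contribution: 5.41% × $7,422.00 = $401.53
Total: $715.81 + $401.53 = $1,117.34

$1,117.34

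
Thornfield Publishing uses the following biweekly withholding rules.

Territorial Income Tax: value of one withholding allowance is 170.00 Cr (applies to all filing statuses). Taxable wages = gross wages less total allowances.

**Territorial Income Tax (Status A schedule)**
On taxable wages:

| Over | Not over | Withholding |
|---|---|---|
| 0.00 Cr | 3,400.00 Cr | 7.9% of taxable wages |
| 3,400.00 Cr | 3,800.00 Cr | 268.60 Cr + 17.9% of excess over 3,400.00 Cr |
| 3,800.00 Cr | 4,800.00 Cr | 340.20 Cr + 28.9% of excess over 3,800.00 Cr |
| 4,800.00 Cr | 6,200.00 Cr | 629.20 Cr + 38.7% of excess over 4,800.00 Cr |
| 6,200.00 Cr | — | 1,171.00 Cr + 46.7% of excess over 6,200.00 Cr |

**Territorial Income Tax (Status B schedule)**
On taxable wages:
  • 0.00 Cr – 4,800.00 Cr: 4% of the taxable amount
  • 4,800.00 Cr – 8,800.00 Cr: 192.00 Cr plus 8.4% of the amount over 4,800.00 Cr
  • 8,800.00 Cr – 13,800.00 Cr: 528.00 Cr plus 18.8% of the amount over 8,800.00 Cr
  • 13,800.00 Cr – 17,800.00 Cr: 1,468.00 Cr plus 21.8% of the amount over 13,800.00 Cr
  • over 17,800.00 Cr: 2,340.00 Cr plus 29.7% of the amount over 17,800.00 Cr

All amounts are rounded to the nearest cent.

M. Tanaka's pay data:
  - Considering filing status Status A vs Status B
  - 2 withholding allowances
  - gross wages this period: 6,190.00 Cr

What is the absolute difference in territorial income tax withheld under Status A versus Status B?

755.35 Cr

Territorial Income Tax (Status A): taxable = 6,190.00 Cr − 2×170.00 Cr = 5,850.00 Cr
  629.20 Cr + 38.7% × (5,850.00 Cr − 4,800.00 Cr) = 629.20 Cr + 38.7% × 1,050.00 Cr = 1,035.55 Cr
Territorial Income Tax (Status B): taxable = 6,190.00 Cr − 2×170.00 Cr = 5,850.00 Cr
  192.00 Cr + 8.4% × (5,850.00 Cr − 4,800.00 Cr) = 192.00 Cr + 8.4% × 1,050.00 Cr = 280.20 Cr
Difference: |1,035.55 Cr − 280.20 Cr| = 755.35 Cr (higher under Status A)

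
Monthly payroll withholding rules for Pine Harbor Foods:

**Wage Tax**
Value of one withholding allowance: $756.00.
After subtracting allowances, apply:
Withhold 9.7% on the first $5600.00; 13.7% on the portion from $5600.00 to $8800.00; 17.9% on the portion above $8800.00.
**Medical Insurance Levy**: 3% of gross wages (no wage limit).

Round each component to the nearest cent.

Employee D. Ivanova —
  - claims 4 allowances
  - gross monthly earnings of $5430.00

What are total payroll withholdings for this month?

Wage Tax: taxable = $5430.00 − 4×$756.00 = $2406.00
  9.7% × $2406.00 = $233.38
Medical Insurance Levy: 3% × $5430.00 = $162.90
Total: $233.38 + $162.90 = $396.28

$396.28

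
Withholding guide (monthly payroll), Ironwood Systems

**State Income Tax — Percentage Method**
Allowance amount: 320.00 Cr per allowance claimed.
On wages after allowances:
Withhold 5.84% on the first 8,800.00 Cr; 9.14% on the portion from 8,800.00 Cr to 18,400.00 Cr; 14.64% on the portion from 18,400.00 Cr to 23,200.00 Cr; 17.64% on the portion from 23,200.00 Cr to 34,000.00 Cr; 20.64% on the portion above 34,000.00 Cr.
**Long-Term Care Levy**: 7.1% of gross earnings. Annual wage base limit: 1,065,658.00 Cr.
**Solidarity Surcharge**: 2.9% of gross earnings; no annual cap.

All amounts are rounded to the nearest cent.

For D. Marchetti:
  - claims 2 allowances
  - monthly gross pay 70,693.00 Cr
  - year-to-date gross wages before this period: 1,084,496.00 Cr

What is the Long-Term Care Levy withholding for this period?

0.00 Cr

Long-Term Care Levy: YTD 1,084,496.00 Cr ≥ cap 1,065,658.00 Cr → 0.00 Cr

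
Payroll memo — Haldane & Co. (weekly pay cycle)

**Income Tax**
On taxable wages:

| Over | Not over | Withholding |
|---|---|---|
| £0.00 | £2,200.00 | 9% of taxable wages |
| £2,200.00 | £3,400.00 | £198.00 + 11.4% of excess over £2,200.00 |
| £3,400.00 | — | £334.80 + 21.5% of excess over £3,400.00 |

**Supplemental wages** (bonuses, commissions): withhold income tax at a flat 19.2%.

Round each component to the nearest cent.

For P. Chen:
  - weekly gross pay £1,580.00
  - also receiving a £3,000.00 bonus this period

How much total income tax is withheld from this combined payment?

£718.20

Income Tax: taxable = £1,580.00
  9% × £1,580.00 = £142.20
Supplemental (19.2% flat on bonus): 19.2% × £3,000.00 = £576.00
Total income tax: £142.20 + £576.00 = £718.20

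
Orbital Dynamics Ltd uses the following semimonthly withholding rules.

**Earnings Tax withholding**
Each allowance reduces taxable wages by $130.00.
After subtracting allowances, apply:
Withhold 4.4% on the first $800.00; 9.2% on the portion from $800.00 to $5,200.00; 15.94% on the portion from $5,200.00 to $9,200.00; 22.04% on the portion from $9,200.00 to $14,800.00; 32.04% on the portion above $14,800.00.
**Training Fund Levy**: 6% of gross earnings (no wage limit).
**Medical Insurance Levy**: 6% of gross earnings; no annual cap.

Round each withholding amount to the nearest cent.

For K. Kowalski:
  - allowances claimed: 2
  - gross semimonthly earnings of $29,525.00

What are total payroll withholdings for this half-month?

$10,489.43

Earnings Tax: taxable = $29,525.00 − 2×$130.00 = $29,265.00
  $2,311.84 + 32.04% × ($29,265.00 − $14,800.00) = $2,311.84 + 32.04% × $14,465.00 = $6,946.43
Training Fund Levy: 6% × $29,525.00 = $1,771.50
Medical Insurance Levy: 6% × $29,525.00 = $1,771.50
Total: $6,946.43 + $1,771.50 + $1,771.50 = $10,489.43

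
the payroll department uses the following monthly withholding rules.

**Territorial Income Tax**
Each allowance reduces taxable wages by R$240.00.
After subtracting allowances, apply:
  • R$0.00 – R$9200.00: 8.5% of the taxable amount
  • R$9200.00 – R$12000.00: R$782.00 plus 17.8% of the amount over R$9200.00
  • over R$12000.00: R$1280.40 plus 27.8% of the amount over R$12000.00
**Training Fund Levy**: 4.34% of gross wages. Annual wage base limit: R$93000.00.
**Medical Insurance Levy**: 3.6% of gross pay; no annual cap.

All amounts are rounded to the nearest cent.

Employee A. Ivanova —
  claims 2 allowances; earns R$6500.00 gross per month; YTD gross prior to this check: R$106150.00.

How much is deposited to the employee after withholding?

R$5754.30

Territorial Income Tax: taxable = R$6500.00 − 2×R$240.00 = R$6020.00
  8.5% × R$6020.00 = R$511.70
Training Fund Levy: YTD R$106150.00 ≥ cap R$93000.00 → R$0.00
Medical Insurance Levy: 3.6% × R$6500.00 = R$234.00
Total withheld: R$511.70 + R$0.00 + R$234.00 = R$745.70
Net pay: R$6500.00 − R$745.70 = R$5754.30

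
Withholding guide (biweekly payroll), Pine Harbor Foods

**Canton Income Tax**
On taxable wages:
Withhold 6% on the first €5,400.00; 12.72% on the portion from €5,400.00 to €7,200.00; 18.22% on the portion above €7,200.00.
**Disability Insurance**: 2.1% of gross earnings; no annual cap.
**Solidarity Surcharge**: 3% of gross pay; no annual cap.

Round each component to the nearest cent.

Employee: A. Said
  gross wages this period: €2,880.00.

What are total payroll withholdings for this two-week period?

Canton Income Tax: taxable = €2,880.00
  6% × €2,880.00 = €172.80
Disability Insurance: 2.1% × €2,880.00 = €60.48
Solidarity Surcharge: 3% × €2,880.00 = €86.40
Total: €172.80 + €60.48 + €86.40 = €319.68

€319.68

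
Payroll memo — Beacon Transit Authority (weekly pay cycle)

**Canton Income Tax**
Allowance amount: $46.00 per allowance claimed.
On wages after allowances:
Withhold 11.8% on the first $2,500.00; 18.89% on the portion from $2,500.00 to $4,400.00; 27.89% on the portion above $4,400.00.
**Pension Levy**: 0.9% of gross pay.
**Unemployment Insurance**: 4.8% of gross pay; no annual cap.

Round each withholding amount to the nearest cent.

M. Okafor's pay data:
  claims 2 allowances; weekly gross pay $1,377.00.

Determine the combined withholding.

Canton Income Tax: taxable = $1,377.00 − 2×$46.00 = $1,285.00
  11.8% × $1,285.00 = $151.63
Pension Levy: 0.9% × $1,377.00 = $12.39
Unemployment Insurance: 4.8% × $1,377.00 = $66.10
Total: $151.63 + $12.39 + $66.10 = $230.12

$230.12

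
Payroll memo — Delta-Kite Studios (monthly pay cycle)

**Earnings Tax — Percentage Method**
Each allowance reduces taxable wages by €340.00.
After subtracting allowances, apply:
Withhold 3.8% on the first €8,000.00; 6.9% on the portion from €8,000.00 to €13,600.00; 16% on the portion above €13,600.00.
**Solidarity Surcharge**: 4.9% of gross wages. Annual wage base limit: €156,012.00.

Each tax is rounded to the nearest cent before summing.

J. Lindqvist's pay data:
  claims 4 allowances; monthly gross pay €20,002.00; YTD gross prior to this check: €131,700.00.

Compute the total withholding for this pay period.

€2,477.22

Earnings Tax: taxable = €20,002.00 − 4×€340.00 = €18,642.00
  €690.40 + 16% × (€18,642.00 − €13,600.00) = €690.40 + 16% × €5,042.00 = €1,497.12
Solidarity Surcharge: 4.9% × €20,002.00 = €980.10
Total: €1,497.12 + €980.10 = €2,477.22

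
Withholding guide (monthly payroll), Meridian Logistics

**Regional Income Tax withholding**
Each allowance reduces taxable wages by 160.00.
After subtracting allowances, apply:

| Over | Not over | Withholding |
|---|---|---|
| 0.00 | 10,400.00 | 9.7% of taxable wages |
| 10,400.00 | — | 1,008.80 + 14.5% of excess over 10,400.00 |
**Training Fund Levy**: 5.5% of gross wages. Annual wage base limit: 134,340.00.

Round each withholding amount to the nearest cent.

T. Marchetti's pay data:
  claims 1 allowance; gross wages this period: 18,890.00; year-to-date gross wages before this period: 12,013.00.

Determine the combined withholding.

Regional Income Tax: taxable = 18,890.00 − 1×160.00 = 18,730.00
  1,008.80 + 14.5% × (18,730.00 − 10,400.00) = 1,008.80 + 14.5% × 8,330.00 = 2,216.65
Training Fund Levy: 5.5% × 18,890.00 = 1,038.95
Total: 2,216.65 + 1,038.95 = 3,255.60

3,255.60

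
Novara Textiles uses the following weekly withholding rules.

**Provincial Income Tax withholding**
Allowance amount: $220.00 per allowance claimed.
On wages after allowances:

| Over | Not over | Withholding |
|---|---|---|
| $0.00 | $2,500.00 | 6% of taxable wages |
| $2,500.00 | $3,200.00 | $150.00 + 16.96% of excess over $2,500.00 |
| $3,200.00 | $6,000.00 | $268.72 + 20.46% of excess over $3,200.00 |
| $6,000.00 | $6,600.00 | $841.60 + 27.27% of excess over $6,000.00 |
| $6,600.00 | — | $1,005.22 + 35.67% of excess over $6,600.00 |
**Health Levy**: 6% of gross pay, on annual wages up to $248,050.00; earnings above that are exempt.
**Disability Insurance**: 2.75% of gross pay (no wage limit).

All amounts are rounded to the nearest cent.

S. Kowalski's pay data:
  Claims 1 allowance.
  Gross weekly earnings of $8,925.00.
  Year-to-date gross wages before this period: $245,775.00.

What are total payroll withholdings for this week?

$2,138.01

Provincial Income Tax: taxable = $8,925.00 − 1×$220.00 = $8,705.00
  $1,005.22 + 35.67% × ($8,705.00 − $6,600.00) = $1,005.22 + 35.67% × $2,105.00 = $1,756.07
Health Levy: cap $248,050.00 − YTD $245,775.00 = $2,275.00 subject; 6% × $2,275.00 = $136.50
Disability Insurance: 2.75% × $8,925.00 = $245.44
Total: $1,756.07 + $136.50 + $245.44 = $2,138.01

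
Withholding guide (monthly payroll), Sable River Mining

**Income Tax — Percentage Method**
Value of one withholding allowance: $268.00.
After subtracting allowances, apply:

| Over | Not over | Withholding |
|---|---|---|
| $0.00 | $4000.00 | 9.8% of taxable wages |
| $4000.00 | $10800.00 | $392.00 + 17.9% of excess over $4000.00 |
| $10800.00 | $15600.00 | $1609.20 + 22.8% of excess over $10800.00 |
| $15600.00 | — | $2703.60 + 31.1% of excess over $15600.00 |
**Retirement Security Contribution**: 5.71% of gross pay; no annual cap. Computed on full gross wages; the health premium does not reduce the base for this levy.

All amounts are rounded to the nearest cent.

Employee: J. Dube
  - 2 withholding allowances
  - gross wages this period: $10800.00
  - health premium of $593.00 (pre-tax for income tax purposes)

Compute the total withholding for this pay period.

Income Tax: taxable = $10800.00 − $593.00 − 2×$268.00 = $9671.00
  $392.00 + 17.9% × ($9671.00 − $4000.00) = $392.00 + 17.9% × $5671.00 = $1407.11
Retirement Security Contribution: 5.71% × $10800.00 = $616.68
Total: $1407.11 + $616.68 = $2023.79

$2023.79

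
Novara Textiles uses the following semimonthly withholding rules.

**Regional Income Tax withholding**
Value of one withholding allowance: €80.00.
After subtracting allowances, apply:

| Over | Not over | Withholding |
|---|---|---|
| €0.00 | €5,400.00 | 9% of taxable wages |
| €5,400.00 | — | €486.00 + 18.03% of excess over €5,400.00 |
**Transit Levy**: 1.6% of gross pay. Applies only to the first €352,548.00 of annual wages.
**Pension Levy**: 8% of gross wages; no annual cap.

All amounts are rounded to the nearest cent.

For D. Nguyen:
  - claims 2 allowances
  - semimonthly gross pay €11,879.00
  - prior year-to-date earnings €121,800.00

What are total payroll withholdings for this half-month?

Regional Income Tax: taxable = €11,879.00 − 2×€80.00 = €11,719.00
  €486.00 + 18.03% × (€11,719.00 − €5,400.00) = €486.00 + 18.03% × €6,319.00 = €1,625.32
Transit Levy: 1.6% × €11,879.00 = €190.06
Pension Levy: 8% × €11,879.00 = €950.32
Total: €1,625.32 + €190.06 + €950.32 = €2,765.70

€2,765.70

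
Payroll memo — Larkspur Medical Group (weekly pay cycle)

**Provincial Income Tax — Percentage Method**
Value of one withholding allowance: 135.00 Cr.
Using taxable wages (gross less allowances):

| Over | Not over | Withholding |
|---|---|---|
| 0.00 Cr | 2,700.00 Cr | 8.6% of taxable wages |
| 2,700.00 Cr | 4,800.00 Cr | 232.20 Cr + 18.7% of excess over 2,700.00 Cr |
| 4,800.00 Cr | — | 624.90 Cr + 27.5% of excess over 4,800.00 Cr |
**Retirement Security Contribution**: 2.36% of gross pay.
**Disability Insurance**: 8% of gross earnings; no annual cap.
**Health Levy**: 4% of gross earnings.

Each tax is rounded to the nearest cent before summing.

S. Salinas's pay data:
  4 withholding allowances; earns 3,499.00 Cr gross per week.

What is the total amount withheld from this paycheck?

Provincial Income Tax: taxable = 3,499.00 Cr − 4×135.00 Cr = 2,959.00 Cr
  232.20 Cr + 18.7% × (2,959.00 Cr − 2,700.00 Cr) = 232.20 Cr + 18.7% × 259.00 Cr = 280.63 Cr
Retirement Security Contribution: 2.36% × 3,499.00 Cr = 82.58 Cr
Disability Insurance: 8% × 3,499.00 Cr = 279.92 Cr
Health Levy: 4% × 3,499.00 Cr = 139.96 Cr
Total: 280.63 Cr + 82.58 Cr + 279.92 Cr + 139.96 Cr = 783.09 Cr

783.09 Cr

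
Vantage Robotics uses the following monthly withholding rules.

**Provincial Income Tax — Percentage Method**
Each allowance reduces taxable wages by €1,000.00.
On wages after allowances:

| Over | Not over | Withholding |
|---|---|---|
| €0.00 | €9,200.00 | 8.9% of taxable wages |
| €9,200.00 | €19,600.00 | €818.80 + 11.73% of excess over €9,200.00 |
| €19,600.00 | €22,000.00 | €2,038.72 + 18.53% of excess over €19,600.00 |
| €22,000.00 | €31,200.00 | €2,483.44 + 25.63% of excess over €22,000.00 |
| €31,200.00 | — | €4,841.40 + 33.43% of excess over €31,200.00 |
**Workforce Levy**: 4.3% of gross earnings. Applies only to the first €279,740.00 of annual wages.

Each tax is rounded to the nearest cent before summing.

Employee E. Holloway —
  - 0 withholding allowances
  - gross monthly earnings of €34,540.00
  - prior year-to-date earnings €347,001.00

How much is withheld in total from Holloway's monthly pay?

€5,957.96

Provincial Income Tax: taxable = €34,540.00
  €4,841.40 + 33.43% × (€34,540.00 − €31,200.00) = €4,841.40 + 33.43% × €3,340.00 = €5,957.96
Workforce Levy: YTD €347,001.00 ≥ cap €279,740.00 → €0.00
Total: €5,957.96 + €0.00 = €5,957.96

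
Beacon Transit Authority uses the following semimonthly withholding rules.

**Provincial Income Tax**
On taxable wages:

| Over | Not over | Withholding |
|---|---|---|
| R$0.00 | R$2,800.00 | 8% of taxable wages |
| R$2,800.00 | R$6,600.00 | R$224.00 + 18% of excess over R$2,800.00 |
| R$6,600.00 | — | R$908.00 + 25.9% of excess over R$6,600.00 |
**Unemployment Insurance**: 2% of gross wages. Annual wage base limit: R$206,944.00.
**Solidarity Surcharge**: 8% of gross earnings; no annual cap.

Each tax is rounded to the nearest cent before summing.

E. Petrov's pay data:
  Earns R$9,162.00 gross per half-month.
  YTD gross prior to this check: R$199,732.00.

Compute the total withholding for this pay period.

Provincial Income Tax: taxable = R$9,162.00
  R$908.00 + 25.9% × (R$9,162.00 − R$6,600.00) = R$908.00 + 25.9% × R$2,562.00 = R$1,571.56
Unemployment Insurance: cap R$206,944.00 − YTD R$199,732.00 = R$7,212.00 subject; 2% × R$7,212.00 = R$144.24
Solidarity Surcharge: 8% × R$9,162.00 = R$732.96
Total: R$1,571.56 + R$144.24 + R$732.96 = R$2,448.76

R$2,448.76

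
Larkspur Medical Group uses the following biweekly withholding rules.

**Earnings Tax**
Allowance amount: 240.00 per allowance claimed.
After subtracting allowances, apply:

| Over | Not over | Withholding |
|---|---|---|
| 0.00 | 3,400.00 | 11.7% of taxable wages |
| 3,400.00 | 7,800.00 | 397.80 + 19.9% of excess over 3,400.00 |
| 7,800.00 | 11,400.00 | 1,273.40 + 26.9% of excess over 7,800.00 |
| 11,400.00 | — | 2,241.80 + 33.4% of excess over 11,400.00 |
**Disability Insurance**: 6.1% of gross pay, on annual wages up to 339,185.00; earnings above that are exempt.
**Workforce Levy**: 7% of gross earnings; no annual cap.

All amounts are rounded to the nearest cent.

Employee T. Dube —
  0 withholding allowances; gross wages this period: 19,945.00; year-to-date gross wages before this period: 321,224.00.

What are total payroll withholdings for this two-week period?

Earnings Tax: taxable = 19,945.00
  2,241.80 + 33.4% × (19,945.00 − 11,400.00) = 2,241.80 + 33.4% × 8,545.00 = 5,095.83
Disability Insurance: cap 339,185.00 − YTD 321,224.00 = 17,961.00 subject; 6.1% × 17,961.00 = 1,095.62
Workforce Levy: 7% × 19,945.00 = 1,396.15
Total: 5,095.83 + 1,095.62 + 1,396.15 = 7,587.60

7,587.60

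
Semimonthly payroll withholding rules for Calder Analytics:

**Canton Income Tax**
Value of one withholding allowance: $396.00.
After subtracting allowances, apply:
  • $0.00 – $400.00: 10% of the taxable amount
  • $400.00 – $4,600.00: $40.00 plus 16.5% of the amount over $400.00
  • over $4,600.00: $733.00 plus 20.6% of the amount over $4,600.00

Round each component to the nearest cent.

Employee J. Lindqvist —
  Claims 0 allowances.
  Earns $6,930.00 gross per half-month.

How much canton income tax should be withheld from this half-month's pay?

Canton Income Tax: taxable = $6,930.00
  $733.00 + 20.6% × ($6,930.00 − $4,600.00) = $733.00 + 20.6% × $2,330.00 = $1,212.98

$1,212.98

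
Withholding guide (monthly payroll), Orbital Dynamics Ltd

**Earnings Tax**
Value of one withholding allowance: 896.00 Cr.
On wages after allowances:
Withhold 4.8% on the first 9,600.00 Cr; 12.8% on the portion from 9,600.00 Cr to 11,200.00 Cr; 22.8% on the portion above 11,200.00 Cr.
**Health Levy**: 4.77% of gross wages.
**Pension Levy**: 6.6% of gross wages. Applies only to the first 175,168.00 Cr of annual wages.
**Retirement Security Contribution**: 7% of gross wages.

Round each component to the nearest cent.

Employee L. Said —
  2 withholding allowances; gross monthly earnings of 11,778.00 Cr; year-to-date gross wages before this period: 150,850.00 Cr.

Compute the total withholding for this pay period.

2,673.83 Cr

Earnings Tax: taxable = 11,778.00 Cr − 2×896.00 Cr = 9,986.00 Cr
  460.80 Cr + 12.8% × (9,986.00 Cr − 9,600.00 Cr) = 460.80 Cr + 12.8% × 386.00 Cr = 510.21 Cr
Health Levy: 4.77% × 11,778.00 Cr = 561.81 Cr
Pension Levy: 6.6% × 11,778.00 Cr = 777.35 Cr
Retirement Security Contribution: 7% × 11,778.00 Cr = 824.46 Cr
Total: 510.21 Cr + 561.81 Cr + 777.35 Cr + 824.46 Cr = 2,673.83 Cr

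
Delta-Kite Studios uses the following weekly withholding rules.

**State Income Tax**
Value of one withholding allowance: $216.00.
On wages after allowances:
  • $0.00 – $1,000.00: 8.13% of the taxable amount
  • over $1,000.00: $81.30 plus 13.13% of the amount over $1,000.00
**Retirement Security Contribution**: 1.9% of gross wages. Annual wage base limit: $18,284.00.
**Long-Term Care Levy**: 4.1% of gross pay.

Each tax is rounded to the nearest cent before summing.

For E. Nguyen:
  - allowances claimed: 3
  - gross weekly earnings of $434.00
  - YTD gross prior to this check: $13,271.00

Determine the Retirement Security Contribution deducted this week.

$8.25

Retirement Security Contribution: 1.9% × $434.00 = $8.25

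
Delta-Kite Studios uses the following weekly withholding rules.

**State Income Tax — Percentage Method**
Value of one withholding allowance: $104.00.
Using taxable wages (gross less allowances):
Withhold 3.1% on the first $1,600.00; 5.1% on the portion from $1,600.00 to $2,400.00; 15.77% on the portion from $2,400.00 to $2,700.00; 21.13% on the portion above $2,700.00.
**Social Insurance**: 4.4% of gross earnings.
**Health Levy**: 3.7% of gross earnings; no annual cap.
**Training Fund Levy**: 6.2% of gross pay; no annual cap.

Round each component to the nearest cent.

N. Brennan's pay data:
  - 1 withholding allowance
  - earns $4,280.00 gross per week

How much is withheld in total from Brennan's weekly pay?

$1,061.63

State Income Tax: taxable = $4,280.00 − 1×$104.00 = $4,176.00
  $137.71 + 21.13% × ($4,176.00 − $2,700.00) = $137.71 + 21.13% × $1,476.00 = $449.59
Social Insurance: 4.4% × $4,280.00 = $188.32
Health Levy: 3.7% × $4,280.00 = $158.36
Training Fund Levy: 6.2% × $4,280.00 = $265.36
Total: $449.59 + $188.32 + $158.36 + $265.36 = $1,061.63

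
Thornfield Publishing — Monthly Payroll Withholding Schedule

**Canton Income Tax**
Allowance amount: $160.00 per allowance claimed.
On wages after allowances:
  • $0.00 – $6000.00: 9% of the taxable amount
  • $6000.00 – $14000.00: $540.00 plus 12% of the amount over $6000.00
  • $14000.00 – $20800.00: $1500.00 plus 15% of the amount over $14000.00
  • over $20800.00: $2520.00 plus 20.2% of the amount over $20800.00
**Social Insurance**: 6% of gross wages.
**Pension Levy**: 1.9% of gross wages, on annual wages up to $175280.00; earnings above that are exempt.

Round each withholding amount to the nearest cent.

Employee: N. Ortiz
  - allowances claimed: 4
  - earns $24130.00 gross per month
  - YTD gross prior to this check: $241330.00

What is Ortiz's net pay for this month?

$19618.82

Canton Income Tax: taxable = $24130.00 − 4×$160.00 = $23490.00
  $2520.00 + 20.2% × ($23490.00 − $20800.00) = $2520.00 + 20.2% × $2690.00 = $3063.38
Social Insurance: 6% × $24130.00 = $1447.80
Pension Levy: YTD $241330.00 ≥ cap $175280.00 → $0.00
Total withheld: $3063.38 + $1447.80 + $0.00 = $4511.18
Net pay: $24130.00 − $4511.18 = $19618.82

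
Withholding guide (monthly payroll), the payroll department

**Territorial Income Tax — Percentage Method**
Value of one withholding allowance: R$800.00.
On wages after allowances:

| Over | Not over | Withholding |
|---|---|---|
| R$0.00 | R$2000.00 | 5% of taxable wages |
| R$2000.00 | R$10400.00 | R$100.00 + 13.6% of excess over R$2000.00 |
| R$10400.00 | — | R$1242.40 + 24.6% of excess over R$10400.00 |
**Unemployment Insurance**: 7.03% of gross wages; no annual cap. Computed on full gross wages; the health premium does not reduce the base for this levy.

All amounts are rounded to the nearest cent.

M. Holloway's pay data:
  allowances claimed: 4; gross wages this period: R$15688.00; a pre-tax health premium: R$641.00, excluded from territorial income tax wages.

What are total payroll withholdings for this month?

Territorial Income Tax: taxable = R$15688.00 − R$641.00 − 4×R$800.00 = R$11847.00
  R$1242.40 + 24.6% × (R$11847.00 − R$10400.00) = R$1242.40 + 24.6% × R$1447.00 = R$1598.36
Unemployment Insurance: 7.03% × R$15688.00 = R$1102.87
Total: R$1598.36 + R$1102.87 = R$2701.23

R$2701.23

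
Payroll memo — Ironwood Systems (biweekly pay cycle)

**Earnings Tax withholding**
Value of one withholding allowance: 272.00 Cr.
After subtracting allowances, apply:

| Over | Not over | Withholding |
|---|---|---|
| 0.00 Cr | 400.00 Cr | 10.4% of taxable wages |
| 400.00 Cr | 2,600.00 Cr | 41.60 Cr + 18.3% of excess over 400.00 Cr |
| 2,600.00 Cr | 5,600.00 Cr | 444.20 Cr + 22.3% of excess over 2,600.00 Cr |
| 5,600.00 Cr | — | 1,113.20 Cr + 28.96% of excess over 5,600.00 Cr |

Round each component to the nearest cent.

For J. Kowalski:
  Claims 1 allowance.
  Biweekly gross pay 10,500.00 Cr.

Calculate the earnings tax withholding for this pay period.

2,453.47 Cr

Earnings Tax: taxable = 10,500.00 Cr − 1×272.00 Cr = 10,228.00 Cr
  1,113.20 Cr + 28.96% × (10,228.00 Cr − 5,600.00 Cr) = 1,113.20 Cr + 28.96% × 4,628.00 Cr = 2,453.47 Cr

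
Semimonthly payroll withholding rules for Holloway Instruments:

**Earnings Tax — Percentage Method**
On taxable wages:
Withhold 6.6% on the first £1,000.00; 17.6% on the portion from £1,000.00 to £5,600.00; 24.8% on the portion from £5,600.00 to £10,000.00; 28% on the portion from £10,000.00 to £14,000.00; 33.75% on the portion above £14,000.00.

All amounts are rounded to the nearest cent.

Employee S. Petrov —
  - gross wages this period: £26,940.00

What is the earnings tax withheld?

Earnings Tax: taxable = £26,940.00
  £3,086.80 + 33.75% × (£26,940.00 − £14,000.00) = £3,086.80 + 33.75% × £12,940.00 = £7,454.05

£7,454.05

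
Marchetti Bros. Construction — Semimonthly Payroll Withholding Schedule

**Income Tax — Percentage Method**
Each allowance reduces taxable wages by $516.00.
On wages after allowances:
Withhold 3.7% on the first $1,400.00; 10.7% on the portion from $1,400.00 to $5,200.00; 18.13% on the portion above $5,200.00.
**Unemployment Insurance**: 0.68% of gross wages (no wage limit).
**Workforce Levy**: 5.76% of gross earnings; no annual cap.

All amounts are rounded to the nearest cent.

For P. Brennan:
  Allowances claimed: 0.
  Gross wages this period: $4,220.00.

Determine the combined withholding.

Income Tax: taxable = $4,220.00
  $51.80 + 10.7% × ($4,220.00 − $1,400.00) = $51.80 + 10.7% × $2,820.00 = $353.54
Unemployment Insurance: 0.68% × $4,220.00 = $28.70
Workforce Levy: 5.76% × $4,220.00 = $243.07
Total: $353.54 + $28.70 + $243.07 = $625.31

$625.31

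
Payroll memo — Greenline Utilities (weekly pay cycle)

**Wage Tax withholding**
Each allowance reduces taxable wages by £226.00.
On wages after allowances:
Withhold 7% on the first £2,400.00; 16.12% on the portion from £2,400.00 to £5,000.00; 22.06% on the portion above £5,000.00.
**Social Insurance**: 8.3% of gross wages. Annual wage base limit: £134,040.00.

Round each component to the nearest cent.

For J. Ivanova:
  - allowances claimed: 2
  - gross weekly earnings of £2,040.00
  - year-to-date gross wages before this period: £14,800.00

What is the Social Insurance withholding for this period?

Social Insurance: 8.3% × £2,040.00 = £169.32

£169.32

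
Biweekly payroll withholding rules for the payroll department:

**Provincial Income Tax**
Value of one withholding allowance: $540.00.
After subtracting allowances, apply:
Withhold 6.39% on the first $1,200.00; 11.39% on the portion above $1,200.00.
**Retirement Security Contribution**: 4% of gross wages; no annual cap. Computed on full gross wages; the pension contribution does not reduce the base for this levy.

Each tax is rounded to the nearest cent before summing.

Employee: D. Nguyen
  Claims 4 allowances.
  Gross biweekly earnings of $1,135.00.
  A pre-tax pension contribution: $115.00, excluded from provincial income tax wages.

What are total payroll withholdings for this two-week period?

$45.40

Provincial Income Tax: taxable = $1,135.00 − $115.00 − 4×$540.00 = $-1,140.00
  Taxable ≤ 0 → $0.00
Retirement Security Contribution: 4% × $1,135.00 = $45.40
Total: $0.00 + $45.40 = $45.40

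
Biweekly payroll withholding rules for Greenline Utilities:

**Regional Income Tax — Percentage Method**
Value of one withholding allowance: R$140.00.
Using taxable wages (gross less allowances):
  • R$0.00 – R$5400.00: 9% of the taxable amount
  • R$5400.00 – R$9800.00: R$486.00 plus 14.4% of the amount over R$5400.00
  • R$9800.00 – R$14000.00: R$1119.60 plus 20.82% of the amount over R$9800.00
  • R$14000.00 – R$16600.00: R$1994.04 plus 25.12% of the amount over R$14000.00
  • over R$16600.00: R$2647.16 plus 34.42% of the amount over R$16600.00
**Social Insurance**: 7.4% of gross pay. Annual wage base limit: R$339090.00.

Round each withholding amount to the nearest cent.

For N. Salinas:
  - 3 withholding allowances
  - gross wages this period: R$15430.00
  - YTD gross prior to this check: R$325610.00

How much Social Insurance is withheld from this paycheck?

R$997.52

Social Insurance: cap R$339090.00 − YTD R$325610.00 = R$13480.00 subject; 7.4% × R$13480.00 = R$997.52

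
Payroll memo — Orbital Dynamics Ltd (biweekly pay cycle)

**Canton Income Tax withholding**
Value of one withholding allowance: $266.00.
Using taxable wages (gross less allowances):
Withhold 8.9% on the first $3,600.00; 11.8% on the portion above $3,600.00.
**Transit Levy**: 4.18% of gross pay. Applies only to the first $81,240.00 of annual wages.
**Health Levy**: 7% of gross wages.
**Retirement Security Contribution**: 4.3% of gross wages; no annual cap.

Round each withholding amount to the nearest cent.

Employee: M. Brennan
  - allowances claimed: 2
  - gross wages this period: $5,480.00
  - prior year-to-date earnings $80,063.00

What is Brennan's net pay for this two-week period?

$4,332.10

Canton Income Tax: taxable = $5,480.00 − 2×$266.00 = $4,948.00
  $320.40 + 11.8% × ($4,948.00 − $3,600.00) = $320.40 + 11.8% × $1,348.00 = $479.46
Transit Levy: cap $81,240.00 − YTD $80,063.00 = $1,177.00 subject; 4.18% × $1,177.00 = $49.20
Health Levy: 7% × $5,480.00 = $383.60
Retirement Security Contribution: 4.3% × $5,480.00 = $235.64
Total withheld: $479.46 + $49.20 + $383.60 + $235.64 = $1,147.90
Net pay: $5,480.00 − $1,147.90 = $4,332.10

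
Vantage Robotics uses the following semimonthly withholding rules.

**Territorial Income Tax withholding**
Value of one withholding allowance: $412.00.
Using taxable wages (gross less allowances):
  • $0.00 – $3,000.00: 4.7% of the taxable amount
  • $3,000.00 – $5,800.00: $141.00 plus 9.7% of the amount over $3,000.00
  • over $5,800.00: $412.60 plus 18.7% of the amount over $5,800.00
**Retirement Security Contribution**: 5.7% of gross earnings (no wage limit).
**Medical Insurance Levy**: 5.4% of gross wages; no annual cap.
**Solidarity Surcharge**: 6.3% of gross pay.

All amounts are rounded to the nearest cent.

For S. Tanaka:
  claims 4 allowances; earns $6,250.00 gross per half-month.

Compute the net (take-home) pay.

$4,866.11

Territorial Income Tax: taxable = $6,250.00 − 4×$412.00 = $4,602.00
  $141.00 + 9.7% × ($4,602.00 − $3,000.00) = $141.00 + 9.7% × $1,602.00 = $296.39
Retirement Security Contribution: 5.7% × $6,250.00 = $356.25
Medical Insurance Levy: 5.4% × $6,250.00 = $337.50
Solidarity Surcharge: 6.3% × $6,250.00 = $393.75
Total withheld: $296.39 + $356.25 + $337.50 + $393.75 = $1,383.89
Net pay: $6,250.00 − $1,383.89 = $4,866.11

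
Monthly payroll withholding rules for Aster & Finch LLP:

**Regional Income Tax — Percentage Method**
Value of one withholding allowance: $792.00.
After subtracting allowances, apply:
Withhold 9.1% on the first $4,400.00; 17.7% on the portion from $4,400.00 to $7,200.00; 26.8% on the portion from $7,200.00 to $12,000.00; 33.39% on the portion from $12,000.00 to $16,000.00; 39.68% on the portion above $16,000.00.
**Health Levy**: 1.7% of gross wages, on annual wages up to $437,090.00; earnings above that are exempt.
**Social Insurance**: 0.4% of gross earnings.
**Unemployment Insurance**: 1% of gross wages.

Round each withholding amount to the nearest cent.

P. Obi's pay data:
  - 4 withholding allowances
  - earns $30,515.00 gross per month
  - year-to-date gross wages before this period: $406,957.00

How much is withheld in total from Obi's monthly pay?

$8,959.96

Regional Income Tax: taxable = $30,515.00 − 4×$792.00 = $27,347.00
  $3,518.00 + 39.68% × ($27,347.00 − $16,000.00) = $3,518.00 + 39.68% × $11,347.00 = $8,020.49
Health Levy: cap $437,090.00 − YTD $406,957.00 = $30,133.00 subject; 1.7% × $30,133.00 = $512.26
Social Insurance: 0.4% × $30,515.00 = $122.06
Unemployment Insurance: 1% × $30,515.00 = $305.15
Total: $8,020.49 + $512.26 + $122.06 + $305.15 = $8,959.96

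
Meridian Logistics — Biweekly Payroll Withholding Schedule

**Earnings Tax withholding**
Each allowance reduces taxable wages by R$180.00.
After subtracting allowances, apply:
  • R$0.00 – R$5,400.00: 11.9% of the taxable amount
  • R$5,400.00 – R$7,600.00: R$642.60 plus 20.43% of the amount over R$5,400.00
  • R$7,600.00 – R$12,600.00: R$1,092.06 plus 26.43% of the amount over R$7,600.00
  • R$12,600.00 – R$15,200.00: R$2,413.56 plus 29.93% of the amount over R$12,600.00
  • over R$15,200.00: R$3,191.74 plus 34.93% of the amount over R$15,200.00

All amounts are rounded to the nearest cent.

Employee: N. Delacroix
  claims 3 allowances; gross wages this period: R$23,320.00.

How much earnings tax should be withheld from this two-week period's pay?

Earnings Tax: taxable = R$23,320.00 − 3×R$180.00 = R$22,780.00
  R$3,191.74 + 34.93% × (R$22,780.00 − R$15,200.00) = R$3,191.74 + 34.93% × R$7,580.00 = R$5,839.43

R$5,839.43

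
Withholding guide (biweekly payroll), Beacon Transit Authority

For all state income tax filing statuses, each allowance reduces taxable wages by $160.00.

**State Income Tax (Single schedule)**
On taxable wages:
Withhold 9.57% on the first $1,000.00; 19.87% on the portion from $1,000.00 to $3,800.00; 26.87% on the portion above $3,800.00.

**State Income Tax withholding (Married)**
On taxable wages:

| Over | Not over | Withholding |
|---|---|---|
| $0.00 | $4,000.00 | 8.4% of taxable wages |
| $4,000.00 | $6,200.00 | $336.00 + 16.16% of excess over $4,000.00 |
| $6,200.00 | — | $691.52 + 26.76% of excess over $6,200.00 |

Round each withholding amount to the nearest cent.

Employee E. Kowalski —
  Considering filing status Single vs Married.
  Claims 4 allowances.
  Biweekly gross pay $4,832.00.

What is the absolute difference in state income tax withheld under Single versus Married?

State Income Tax (Single): taxable = $4,832.00 − 4×$160.00 = $4,192.00
  $652.06 + 26.87% × ($4,192.00 − $3,800.00) = $652.06 + 26.87% × $392.00 = $757.39
State Income Tax (Married): taxable = $4,832.00 − 4×$160.00 = $4,192.00
  $336.00 + 16.16% × ($4,192.00 − $4,000.00) = $336.00 + 16.16% × $192.00 = $367.03
Difference: |$757.39 − $367.03| = $390.36 (higher under Single)

$390.36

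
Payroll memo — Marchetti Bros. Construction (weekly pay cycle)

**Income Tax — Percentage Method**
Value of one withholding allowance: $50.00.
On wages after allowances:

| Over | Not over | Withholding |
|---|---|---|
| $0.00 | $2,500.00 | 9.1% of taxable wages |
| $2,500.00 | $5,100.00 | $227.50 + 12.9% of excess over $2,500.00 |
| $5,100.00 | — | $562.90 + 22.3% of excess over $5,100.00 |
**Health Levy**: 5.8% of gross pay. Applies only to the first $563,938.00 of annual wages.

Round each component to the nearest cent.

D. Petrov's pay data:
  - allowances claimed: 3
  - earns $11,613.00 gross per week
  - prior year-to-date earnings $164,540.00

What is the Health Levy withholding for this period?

$673.55

Health Levy: 5.8% × $11,613.00 = $673.55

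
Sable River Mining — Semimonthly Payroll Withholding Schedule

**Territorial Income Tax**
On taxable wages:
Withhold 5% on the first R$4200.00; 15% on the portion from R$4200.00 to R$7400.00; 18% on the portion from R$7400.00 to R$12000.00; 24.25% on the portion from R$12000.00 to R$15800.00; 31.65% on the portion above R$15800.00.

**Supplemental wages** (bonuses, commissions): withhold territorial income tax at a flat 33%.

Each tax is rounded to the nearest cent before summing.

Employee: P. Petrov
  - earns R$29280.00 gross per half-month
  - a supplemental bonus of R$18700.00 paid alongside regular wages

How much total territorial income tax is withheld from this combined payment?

Territorial Income Tax: taxable = R$29280.00
  R$2439.50 + 31.65% × (R$29280.00 − R$15800.00) = R$2439.50 + 31.65% × R$13480.00 = R$6705.92
Supplemental (33% flat on bonus): 33% × R$18700.00 = R$6171.00
Total territorial income tax: R$6705.92 + R$6171.00 = R$12876.92

R$12876.92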